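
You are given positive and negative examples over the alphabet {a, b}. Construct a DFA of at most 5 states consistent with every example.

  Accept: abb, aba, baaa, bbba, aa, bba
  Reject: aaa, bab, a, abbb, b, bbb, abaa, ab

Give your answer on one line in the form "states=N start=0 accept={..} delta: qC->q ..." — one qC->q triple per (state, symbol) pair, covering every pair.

Grow the machine one transition at a time. Run the examples from 0; the earliest place one falls off (shortest prefix, ties alphabetical) gets sent to the lowest-numbered state that keeps every Accept/Reject pair distinguishable — a pair clashes when both reach the same state with identical unread suffix — and to a fresh state only if none does.
a: 0a undefined. 0a->0: no, aa/aaa meet in 0. Open state 1: 0a->1.
b: 0b undefined. 0b->0: no, baaa/aaa meet in 1 with "aa" left. 0b->1: no, abb/bbb meet in 1 with "bb" left. Open state 2: 0b->2.
aa: 1a undefined. 1a->0: ok.
ab: 1b undefined. 1b->0: no, abb/b meet in 2. 1b->1: no, abb/aaa meet in 1. 1b->2: ok.
ba: 2a undefined. 2a->0: ok.
bb: 2b undefined. 2b->0: no, bba/aaa meet in 1. 2b->1: no, abb/aaa meet in 1. 2b->2: no, abb/bab meet in 2. Open state 3: 2b->3.
bba: 3a undefined. 3a->0: ok.
bbb: 3b undefined. 3b->0: no, aba/abbb meet in 0. 3b->1: ok.
All examples now run through 4 states with every (state, symbol) defined. Accept strings end in {0,3}, Reject strings end in {1,2}; accept={0,3}.

states=4 start=0 accept={0,3} delta: 0a->1 0b->2 1a->0 1b->2 2a->0 2b->3 3a->0 3b->1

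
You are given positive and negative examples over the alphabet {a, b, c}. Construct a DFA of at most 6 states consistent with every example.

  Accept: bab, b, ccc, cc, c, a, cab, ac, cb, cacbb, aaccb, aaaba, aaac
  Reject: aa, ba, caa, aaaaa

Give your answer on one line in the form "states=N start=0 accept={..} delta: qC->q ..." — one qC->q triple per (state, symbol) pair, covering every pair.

State merging on the prefix tree: take the shortest (then alphabetical) example prefix whose next move is undefined and point that move at state 0, else 1, else 2, ...; a target is out if some Accept/Reject pair would then sit in one state with the same input left (inseparable). If every existing state is out, open a new one.
a: 0a undefined. 0a->0: no, a/aa meet in 0. Open state 1: 0a->1.
b: 0b undefined. 0b->0: no, a/ba meet in 1. 0b->1: ok.
c: 0c undefined. 0c->0: ok.
aa: 1a undefined. 1a->0: no, bab/aaaaa meet in 1. 1a->1: no, b/aa meet in 1. Open state 2: 1a->2.
ac: 1c undefined. 1c->0: ok.
aaa: 2a undefined. 2a->0: no, aaaba/aa meet in 2. 2a->1: no, b/aaaaa meet in 1. 2a->2: ok.
aac: 2c undefined. 2c->0: ok.
bab: 2b undefined. 2b->0: ok.
cab: 1b undefined. 1b->0: ok.
All examples now run through 3 states with every (state, symbol) defined. Accept strings end in {0,1}, Reject strings end in {2}; accept={0,1}.

states=3 start=0 accept={0,1} delta: 0a->1 0b->1 0c->0 1a->2 1b->0 1c->0 2a->2 2b->0 2c->0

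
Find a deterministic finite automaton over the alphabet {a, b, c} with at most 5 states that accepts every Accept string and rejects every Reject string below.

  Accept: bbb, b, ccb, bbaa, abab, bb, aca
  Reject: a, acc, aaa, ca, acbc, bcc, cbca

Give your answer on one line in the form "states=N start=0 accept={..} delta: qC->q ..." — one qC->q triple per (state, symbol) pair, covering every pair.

states=3 start=0 accept={0} delta: 0a->1 0b->0 0c->2 1a->0 1b->0 1c->1 2a->1 2b->0 2c->1

State merging on the prefix tree: take the shortest (then alphabetical) example prefix whose next move is undefined and point that move at state 0, else 1, else 2, ...; a target is out if some Accept/Reject pair would then sit in one state with the same input left (inseparable). If every existing state is out, open a new one.
a: 0a undefined. 0a->0: no, aca/ca meet in 0 with "ca" left. Open state 1: 0a->1.
b: 0b undefined. 0b->0: ok.
c: 0c undefined. 0c->0: no, bbb/bcc meet in 0. 0c->1: no, bbaa/ca meet in 1 with "a" left. Open state 2: 0c->2.
aa: 1a undefined. 1a->0: ok.
ab: 1b undefined. 1b->0: ok.
ac: 1c undefined. 1c->0: no, aca/a meet in 1. 1c->1: ok.
ca: 2a undefined. 2a->0: no, bbb/ca meet in 0. 2a->1: ok.
cb: 2b undefined. 2b->0: ok.
cc: 2c undefined. 2c->0: no, bbb/bcc meet in 0. 2c->1: ok.
All examples now run through 3 states with every (state, symbol) defined. Accept strings end in {0}, Reject strings end in {1,2}; accept={0}.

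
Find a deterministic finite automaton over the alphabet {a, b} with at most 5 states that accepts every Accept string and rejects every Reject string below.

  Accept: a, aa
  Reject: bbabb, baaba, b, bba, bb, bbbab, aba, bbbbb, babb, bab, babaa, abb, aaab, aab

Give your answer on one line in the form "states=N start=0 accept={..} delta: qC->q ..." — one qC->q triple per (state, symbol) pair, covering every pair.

states=2 start=0 accept={0} delta: 0a->0 0b->1 1a->1 1b->1

Fold the examples into a partial DFA from state 0: repeatedly fix the first undefined (state, symbol) met by the shortest-then-alphabetical prefix, trying targets in increasing order and rejecting any under which an Accept and a Reject string meet in one state with the same remainder; add a state when all current targets are rejected. Accepting states are where Accept strings end.
a: 0a undefined. 0a->0: ok.
b: 0b undefined. 0b->0: no, a/bbabb meet in 0. Open state 1: 0b->1.
ba: 1a undefined. 1a->0: no, a/baaba meet in 0. 1a->1: ok.
bb: 1b undefined. 1b->0: no, a/bbabb meet in 0. 1b->1: ok.
All examples now run through 2 states with every (state, symbol) defined. Accept strings end in {0}, Reject strings end in {1}; accept={0}.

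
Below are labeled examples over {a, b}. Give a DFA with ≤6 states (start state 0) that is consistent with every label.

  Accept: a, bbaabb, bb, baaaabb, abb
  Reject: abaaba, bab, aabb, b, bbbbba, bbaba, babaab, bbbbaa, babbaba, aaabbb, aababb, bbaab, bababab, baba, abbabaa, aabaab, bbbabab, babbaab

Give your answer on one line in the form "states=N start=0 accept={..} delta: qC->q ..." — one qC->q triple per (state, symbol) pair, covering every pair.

Fold the examples into a partial DFA from state 0: repeatedly fix the first undefined (state, symbol) met by the shortest-then-alphabetical prefix, trying targets in increasing order and rejecting any under which an Accept and a Reject string meet in one state with the same remainder; add a state when all current targets are rejected. Accepting states are where Accept strings end.
a: 0a undefined. 0a->0: no, bb/aabb meet in 0 with "bb" left. Open state 1: 0a->1.
b: 0b undefined. 0b->0: no, a/bbbbba meet in 1. 0b->1: no, a/b meet in 1. Open state 2: 0b->2.
aa: 1a undefined. 1a->0: no, bb/aabb meet in 2 with "b" left. 1a->1: no, abb/aabb meet in 1 with "bb" left. 1a->2: ok.
ab: 1b undefined. 1b->0: no, abb/b meet in 2. 1b->1: ok.
ba: 2a undefined. 2a->0: no, a/babaab meet in 1. 2a->1: no, a/bab meet in 1. 2a->2: no, bb/bab meet in 2 with "b" left. Open state 3: 2a->3.
bb: 2b undefined. 2b->0: no, a/aababb meet in 1. 2b->1: no, a/aabb meet in 1. 2b->2: no, bb/aabb meet in 2. 2b->3: ok.
baa: 3a undefined. 3a->0: no, a/bbaab meet in 1. 3a->1: no, a/aababb meet in 1. 3a->2: no, bb/abbabaa meet in 3. 3a->3: no, bbaabb/aababb meet in 3 with "bb" left. Open state 4: 3a->4.
bab: 3b undefined. 3b->0: no, a/abaaba meet in 1. 3b->1: no, a/bab meet in 1. 3b->2: no, bb/abaaba meet in 3. 3b->3: no, bb/bab meet in 3. 3b->4: ok.
baaa: 4a undefined. 4a->0: no, a/babaab meet in 1. 4a->1: no, a/abaaba meet in 1. 4a->2: no, bbaabb/bab meet in 4. 4a->3: no, bbaabb/babaab meet in 4 with "b" left. 4a->4: no, bbaabb/aaabbb meet in 4 with "bb" left. Open state 5: 4a->5.
babb: 4b undefined. 4b->0: no, a/bbaba meet in 1. 4b->1: no, a/aaabbb meet in 1. 4b->2: no, bb/bbaba meet in 3. 4b->3: ok.
baaaa: 5a undefined. 5a->0: ok.
babab: 5b undefined. 5b->0: no, a/bababab meet in 1. 5b->1: no, a/bbaab meet in 1. 5b->2: ok.
All examples now run through 6 states with every (state, symbol) defined. Accept strings end in {1,3}, Reject strings end in {2,4,5}; accept={1,3}.

states=6 start=0 accept={1,3} delta: 0a->1 0b->2 1a->2 1b->1 2a->3 2b->3 3a->4 3b->4 4a->5 4b->3 5a->0 5b->2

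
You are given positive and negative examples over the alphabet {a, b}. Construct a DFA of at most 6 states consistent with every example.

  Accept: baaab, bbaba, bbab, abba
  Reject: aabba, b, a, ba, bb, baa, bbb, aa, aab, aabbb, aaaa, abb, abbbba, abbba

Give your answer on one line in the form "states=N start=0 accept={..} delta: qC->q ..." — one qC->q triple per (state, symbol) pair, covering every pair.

states=4 start=0 accept={2} delta: 0a->1 0b->0 1a->0 1b->2 2a->2 2b->3 3a->2 3b->0

Grow the machine one transition at a time. Run the examples from 0; the earliest place one falls off (shortest prefix, ties alphabetical) gets sent to the lowest-numbered state that keeps every Accept/Reject pair distinguishable — a pair clashes when both reach the same state with identical unread suffix — and to a fresh state only if none does.
a: 0a undefined. 0a->0: no, abba/aabba meet in 0 with "bba" left. Open state 1: 0a->1.
b: 0b undefined. 0b->0: ok.
aa: 1a undefined. 1a->0: ok.
ab: 1b undefined. 1b->0: no, baaab/b meet in 0. 1b->1: no, baaab/aabba meet in 1. Open state 2: 1b->2.
abb: 2b undefined. 2b->0: no, abba/aabba meet in 1. 2b->1: no, bbaba/abbba meet in 2 with "a" left. 2b->2: no, baaab/abb meet in 2. Open state 3: 2b->3.
abba: 3a undefined. 3a->0: no, abba/b meet in 0. 3a->1: no, abba/aabba meet in 1. 3a->2: ok.
abbb: 3b undefined. 3b->0: ok.
bbaba: 2a undefined. 2a->0: no, bbaba/b meet in 0. 2a->1: no, bbaba/aabba meet in 1. 2a->2: ok.
All examples now run through 4 states with every (state, symbol) defined. Accept strings end in {2}, Reject strings end in {0,1,3}; accept={2}.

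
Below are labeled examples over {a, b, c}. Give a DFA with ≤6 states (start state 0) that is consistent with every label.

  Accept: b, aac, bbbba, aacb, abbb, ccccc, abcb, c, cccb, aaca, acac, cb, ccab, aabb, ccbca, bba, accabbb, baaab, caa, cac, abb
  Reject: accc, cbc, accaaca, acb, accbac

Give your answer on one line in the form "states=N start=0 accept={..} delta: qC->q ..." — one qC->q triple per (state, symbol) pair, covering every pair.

Fold the examples into a partial DFA from state 0: repeatedly fix the first undefined (state, symbol) met by the shortest-then-alphabetical prefix, trying targets in increasing order and rejecting any under which an Accept and a Reject string meet in one state with the same remainder; add a state when all current targets are rejected. Accepting states are where Accept strings end.
a: 0a undefined. 0a->0: no, aacb/acb meet in 0 with "cb" left. Open state 1: 0a->1.
b: 0b undefined. 0b->0: ok.
c: 0c undefined. 0c->0: no, b/cbc meet in 0. 0c->1: ok.
aa: 1a undefined. 1a->0: ok.
ab: 1b undefined. 1b->0: no, aac/cbc meet in 1. 1b->1: no, abcb/acb meet in 1 with "cb" left. Open state 2: 1b->2.
ac: 1c undefined. 1c->0: no, b/accc meet in 0. 1c->1: no, b/accaaca meet in 0. 1c->2: no, abb/acb meet in 2 with "b" left. Open state 3: 1c->3.
abb: 2b undefined. 2b->0: ok.
abc: 2c undefined. 2c->0: no, b/cbc meet in 0. 2c->1: no, aac/cbc meet in 1. 2c->2: no, aacb/cbc meet in 2. 2c->3: no, abcb/acb meet in 3 with "b" left. Open state 4: 2c->4.
aca: 3a undefined. 3a->0: ok.
acb: 3b undefined. 3b->0: no, b/acb meet in 0. 3b->1: no, aac/acb meet in 1. 3b->2: no, aacb/acb meet in 2. 3b->3: ok.
acc: 3c undefined. 3c->0: no, b/accaaca meet in 0. 3c->1: no, b/accaaca meet in 0. 3c->2: ok.
abcb: 4b undefined. 4b->0: ok.
acca: 2a undefined. 2a->0: no, b/accaaca meet in 0. 2a->1: no, b/accaaca meet in 0. 2a->2: ok.
ccccc: 4c undefined. 4c->0: ok.
accaaca: 4a undefined. 4a->0: no, b/accaaca meet in 0. 4a->1: no, aac/accaaca meet in 1. 4a->2: no, aacb/accaaca meet in 2. 4a->3: ok.
All examples now run through 5 states with every (state, symbol) defined. Accept strings end in {0,1,2}, Reject strings end in {3,4}; accept={0,1,2}.

states=5 start=0 accept={0,1,2} delta: 0a->1 0b->0 0c->1 1a->0 1b->2 1c->3 2a->2 2b->0 2c->4 3a->0 3b->3 3c->2 4a->3 4b->0 4c->0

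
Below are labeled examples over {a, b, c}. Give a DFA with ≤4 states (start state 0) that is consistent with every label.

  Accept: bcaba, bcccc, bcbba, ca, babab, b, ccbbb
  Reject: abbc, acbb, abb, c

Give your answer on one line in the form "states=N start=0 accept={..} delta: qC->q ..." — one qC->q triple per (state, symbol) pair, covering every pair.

states=4 start=0 accept={0,1} delta: 0a->0 0b->1 0c->2 1a->0 1b->3 1c->0 2a->0 2b->1 2c->1 3a->0 3b->0 3c->2

State merging on the prefix tree: take the shortest (then alphabetical) example prefix whose next move is undefined and point that move at state 0, else 1, else 2, ...; a target is out if some Accept/Reject pair would then sit in one state with the same input left (inseparable). If every existing state is out, open a new one.
a: 0a undefined. 0a->0: ok.
b: 0b undefined. 0b->0: no, babab/abb meet in 0. Open state 1: 0b->1.
c: 0c undefined. 0c->0: no, ca/c meet in 0. 0c->1: no, b/c meet in 1. Open state 2: 0c->2.
ba: 1a undefined. 1a->0: ok.
bc: 1c undefined. 1c->0: ok.
ca: 2a undefined. 2a->0: ok.
cc: 2c undefined. 2c->0: no, bcccc/c meet in 2. 2c->1: ok.
abb: 1b undefined. 1b->0: no, bcaba/abb meet in 0. 1b->1: no, bcaba/abbc meet in 0. 1b->2: no, babab/abbc meet in 1. Open state 3: 1b->3.
acb: 2b undefined. 2b->0: no, babab/acbb meet in 1. 2b->1: ok.
abbc: 3c undefined. 3c->0: no, bcaba/abbc meet in 0. 3c->1: no, babab/abbc meet in 1. 3c->2: ok.
ccbb: 3b undefined. 3b->0: ok.
bcbba: 3a undefined. 3a->0: ok.
All examples now run through 4 states with every (state, symbol) defined. Accept strings end in {0,1}, Reject strings end in {2,3}; accept={0,1}.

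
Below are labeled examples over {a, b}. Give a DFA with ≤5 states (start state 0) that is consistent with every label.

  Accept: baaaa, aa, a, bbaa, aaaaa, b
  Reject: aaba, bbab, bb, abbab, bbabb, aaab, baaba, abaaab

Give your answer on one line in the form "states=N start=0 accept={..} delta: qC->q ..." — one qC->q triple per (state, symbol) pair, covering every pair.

states=4 start=0 accept={0,1} delta: 0a->1 0b->1 1a->1 1b->2 2a->3 2b->0 3a->0 3b->3

State merging on the prefix tree: take the shortest (then alphabetical) example prefix whose next move is undefined and point that move at state 0, else 1, else 2, ...; a target is out if some Accept/Reject pair would then sit in one state with the same input left (inseparable). If every existing state is out, open a new one.
a: 0a undefined. 0a->0: no, b/aaab meet in 0 with "b" left. Open state 1: 0a->1.
b: 0b undefined. 0b->0: no, b/bb meet in 0. 0b->1: ok.
aa: 1a undefined. 1a->0: no, aa/aaba meet in 0. 1a->1: ok.
ab: 1b undefined. 1b->0: no, baaaa/aaba meet in 1. 1b->1: no, baaaa/aaba meet in 1. Open state 2: 1b->2.
aba: 2a undefined. 2a->0: no, baaaa/bbab meet in 1. 2a->1: no, baaaa/aaba meet in 1. 2a->2: no, bbaa/aaba meet in 2. Open state 3: 2a->3.
abb: 2b undefined. 2b->0: ok.
abaa: 3a undefined. 3a->0: ok.
bbab: 3b undefined. 3b->0: no, baaaa/bbabb meet in 1. 3b->1: no, baaaa/bbab meet in 1. 3b->2: no, bbaa/bbabb meet in 0. 3b->3: ok.
All examples now run through 4 states with every (state, symbol) defined. Accept strings end in {0,1}, Reject strings end in {2,3}; accept={0,1}.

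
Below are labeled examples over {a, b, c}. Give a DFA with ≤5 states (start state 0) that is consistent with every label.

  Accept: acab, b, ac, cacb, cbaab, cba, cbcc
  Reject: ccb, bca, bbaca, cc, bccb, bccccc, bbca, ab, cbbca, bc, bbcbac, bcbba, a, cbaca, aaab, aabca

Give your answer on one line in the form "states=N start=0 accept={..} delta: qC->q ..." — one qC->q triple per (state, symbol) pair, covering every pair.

states=5 start=0 accept={0,3,4} delta: 0a->1 0b->0 0c->2 1a->0 1b->1 1c->3 2a->1 2b->4 2c->1 3a->2 3b->0 3c->2 4a->3 4b->0 4c->1

Grow the machine one transition at a time. Run the examples from 0; the earliest place one falls off (shortest prefix, ties alphabetical) gets sent to the lowest-numbered state that keeps every Accept/Reject pair distinguishable — a pair clashes when both reach the same state with identical unread suffix — and to a fresh state only if none does.
a: 0a undefined. 0a->0: no, b/ab meet in 0 with "b" left. Open state 1: 0a->1.
b: 0b undefined. 0b->0: ok.
c: 0c undefined. 0c->0: no, b/ccb meet in 0. 0c->1: no, ac/cc meet in 1 with "c" left. Open state 2: 0c->2.
aa: 1a undefined. 1a->0: ok.
ab: 1b undefined. 1b->0: no, b/ab meet in 0. 1b->1: ok.
ac: 1c undefined. 1c->0: no, acab/bbaca meet in 1. 1c->1: no, acab/bbaca meet in 0. 1c->2: no, ac/bc meet in 2. Open state 3: 1c->3.
ca: 2a undefined. 2a->0: no, b/bca meet in 0. 2a->1: ok.
cb: 2b undefined. 2b->0: no, ac/bbcbac meet in 3. 2b->1: no, b/bcbba meet in 0. 2b->2: no, ac/bbcbac meet in 3. 2b->3: no, cba/bbaca meet in 3 with "a" left. Open state 4: 2b->4.
cc: 2c undefined. 2c->0: no, b/ccb meet in 0. 2c->1: ok.
aca: 3a undefined. 3a->0: no, acab/bbaca meet in 0. 3a->1: no, acab/ccb meet in 1. 3a->2: ok.
cba: 4a undefined. 4a->0: no, cbaab/ccb meet in 1. 4a->1: no, ac/bbcbac meet in 3. 4a->2: no, b/cbaca meet in 0. 4a->3: ok.
cbb: 4b undefined. 4b->0: ok.
cbc: 4c undefined. 4c->0: no, cbcc/bbaca meet in 2. 4c->1: ok.
cacb: 3b undefined. 3b->0: ok.
cbac: 3c undefined. 3c->0: no, b/bbcbac meet in 0. 3c->1: no, b/cbaca meet in 0. 3c->2: ok.
All examples now run through 5 states with every (state, symbol) defined. Accept strings end in {0,3,4}, Reject strings end in {1,2}; accept={0,3,4}.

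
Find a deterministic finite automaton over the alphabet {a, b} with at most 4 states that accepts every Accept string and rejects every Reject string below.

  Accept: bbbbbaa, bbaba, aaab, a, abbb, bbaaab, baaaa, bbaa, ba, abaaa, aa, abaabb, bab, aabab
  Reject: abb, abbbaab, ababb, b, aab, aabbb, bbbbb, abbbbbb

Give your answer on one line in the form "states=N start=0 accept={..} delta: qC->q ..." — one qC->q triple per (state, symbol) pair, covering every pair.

Fold the examples into a partial DFA from state 0: repeatedly fix the first undefined (state, symbol) met by the shortest-then-alphabetical prefix, trying targets in increasing order and rejecting any under which an Accept and a Reject string meet in one state with the same remainder; add a state when all current targets are rejected. Accepting states are where Accept strings end.
a: 0a undefined. 0a->0: no, aaab/b meet in 0 with "b" left. Open state 1: 0a->1.
b: 0b undefined. 0b->0: ok.
aa: 1a undefined. 1a->0: no, bbbbbaa/b meet in 0. 1a->1: no, aaab/aab meet in 1 with "b" left. Open state 2: 1a->2.
ab: 1b undefined. 1b->0: no, abbb/abb meet in 0. 1b->1: no, aaab/abbbaab meet in 2 with "ab" left. 1b->2: ok.
aaa: 2a undefined. 2a->0: no, bbaba/ababb meet in 0. 2a->1: ok.
aab: 2b undefined. 2b->0: no, abbb/abb meet in 0. 2b->1: no, bbaba/abb meet in 1. 2b->2: no, bbbbbaa/abb meet in 2. Open state 3: 2b->3.
aaba: 3a undefined. 3a->0: no, aabab/b meet in 0. 3a->1: ok.
aabb: 3b undefined. 3b->0: no, abbb/b meet in 0. 3b->1: no, bbbbbaa/abbbaab meet in 2. 3b->2: ok.
All examples now run through 4 states with every (state, symbol) defined. Accept strings end in {1,2}, Reject strings end in {0,3}; accept={1,2}.

states=4 start=0 accept={1,2} delta: 0a->1 0b->0 1a->2 1b->2 2a->1 2b->3 3a->1 3b->2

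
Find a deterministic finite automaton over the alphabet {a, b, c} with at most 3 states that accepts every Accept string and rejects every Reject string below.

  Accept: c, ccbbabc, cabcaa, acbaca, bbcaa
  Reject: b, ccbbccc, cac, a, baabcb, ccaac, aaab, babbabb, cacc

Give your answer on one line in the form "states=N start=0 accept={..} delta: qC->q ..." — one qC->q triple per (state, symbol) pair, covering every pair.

states=3 start=0 accept={1} delta: 0a->0 0b->0 0c->1 1a->1 1b->0 1c->2 2a->1 2b->0 2c->0

State merging on the prefix tree: take the shortest (then alphabetical) example prefix whose next move is undefined and point that move at state 0, else 1, else 2, ...; a target is out if some Accept/Reject pair would then sit in one state with the same input left (inseparable). If every existing state is out, open a new one.
a: 0a undefined. 0a->0: ok.
b: 0b undefined. 0b->0: ok.
c: 0c undefined. 0c->0: no, c/b meet in 0. Open state 1: 0c->1.
ca: 1a undefined. 1a->0: no, c/cac meet in 1. 1a->1: ok.
cc: 1c undefined. 1c->0: no, c/ccbbccc meet in 1. 1c->1: no, c/cac meet in 1. Open state 2: 1c->2.
acb: 1b undefined. 1b->0: ok.
cca: 2a undefined. 2a->0: no, c/ccaac meet in 1. 2a->1: ok.
ccb: 2b undefined. 2b->0: ok.
cacc: 2c undefined. 2c->0: ok.
All examples now run through 3 states with every (state, symbol) defined. Accept strings end in {1}, Reject strings end in {0,2}; accept={1}.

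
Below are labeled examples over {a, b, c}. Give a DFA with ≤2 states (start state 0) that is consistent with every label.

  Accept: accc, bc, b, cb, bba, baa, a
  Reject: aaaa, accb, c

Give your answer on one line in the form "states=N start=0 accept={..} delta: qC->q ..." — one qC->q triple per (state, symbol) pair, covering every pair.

State merging on the prefix tree: take the shortest (then alphabetical) example prefix whose next move is undefined and point that move at state 0, else 1, else 2, ...; a target is out if some Accept/Reject pair would then sit in one state with the same input left (inseparable). If every existing state is out, open a new one.
a: 0a undefined. 0a->0: no, a/aaaa meet in 0. Open state 1: 0a->1.
b: 0b undefined. 0b->0: no, bc/c meet in 0 with "c" left. 0b->1: ok.
c: 0c undefined. 0c->0: ok.
aa: 1a undefined. 1a->0: ok.
ac: 1c undefined. 1c->0: no, accc/aaaa meet in 0. 1c->1: ok.
bb: 1b undefined. 1b->0: ok.
All examples now run through 2 states with every (state, symbol) defined. Accept strings end in {1}, Reject strings end in {0}; accept={1}.

states=2 start=0 accept={1} delta: 0a->1 0b->1 0c->0 1a->0 1b->0 1c->1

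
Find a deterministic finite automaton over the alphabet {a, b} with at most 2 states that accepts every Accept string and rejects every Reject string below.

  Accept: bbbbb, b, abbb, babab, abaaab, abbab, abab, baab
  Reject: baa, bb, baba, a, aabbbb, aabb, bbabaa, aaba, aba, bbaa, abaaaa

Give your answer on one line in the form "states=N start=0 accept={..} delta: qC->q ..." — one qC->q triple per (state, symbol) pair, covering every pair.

states=2 start=0 accept={1} delta: 0a->0 0b->1 1a->0 1b->0

Grow the machine one transition at a time. Run the examples from 0; the earliest place one falls off (shortest prefix, ties alphabetical) gets sent to the lowest-numbered state that keeps every Accept/Reject pair distinguishable — a pair clashes when both reach the same state with identical unread suffix — and to a fresh state only if none does.
a: 0a undefined. 0a->0: ok.
b: 0b undefined. 0b->0: no, bbbbb/baa meet in 0. Open state 1: 0b->1.
ba: 1a undefined. 1a->0: ok.
bb: 1b undefined. 1b->0: ok.
All examples now run through 2 states with every (state, symbol) defined. Accept strings end in {1}, Reject strings end in {0}; accept={1}.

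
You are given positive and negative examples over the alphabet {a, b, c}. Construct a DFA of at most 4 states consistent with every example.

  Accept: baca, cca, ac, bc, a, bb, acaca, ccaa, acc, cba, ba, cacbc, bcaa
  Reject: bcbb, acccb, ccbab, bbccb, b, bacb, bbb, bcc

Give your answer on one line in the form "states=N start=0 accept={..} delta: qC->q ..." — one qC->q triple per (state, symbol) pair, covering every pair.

states=3 start=0 accept={0,2} delta: 0a->0 0b->1 0c->0 1a->0 1b->0 1c->2 2a->0 2b->0 2c->1

State merging on the prefix tree: take the shortest (then alphabetical) example prefix whose next move is undefined and point that move at state 0, else 1, else 2, ...; a target is out if some Accept/Reject pair would then sit in one state with the same input left (inseparable). If every existing state is out, open a new one.
a: 0a undefined. 0a->0: ok.
b: 0b undefined. 0b->0: no, a/b meet in 0. Open state 1: 0b->1.
c: 0c undefined. 0c->0: ok.
ba: 1a undefined. 1a->0: ok.
bb: 1b undefined. 1b->0: ok.
bc: 1c undefined. 1c->0: no, baca/bcbb meet in 0. 1c->1: no, bc/bcbb meet in 1. Open state 2: 1c->2.
bca: 2a undefined. 2a->0: ok.
bcb: 2b undefined. 2b->0: ok.
bcc: 2c undefined. 2c->0: no, baca/bcc meet in 0. 2c->1: ok.
All examples now run through 3 states with every (state, symbol) defined. Accept strings end in {0,2}, Reject strings end in {1}; accept={0,2}.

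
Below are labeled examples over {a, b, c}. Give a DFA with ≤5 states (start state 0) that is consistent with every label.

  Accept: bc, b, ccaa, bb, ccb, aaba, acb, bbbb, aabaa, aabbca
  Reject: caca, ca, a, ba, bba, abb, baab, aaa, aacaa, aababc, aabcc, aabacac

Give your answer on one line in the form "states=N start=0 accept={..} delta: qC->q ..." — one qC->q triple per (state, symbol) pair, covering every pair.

Fold the examples into a partial DFA from state 0: repeatedly fix the first undefined (state, symbol) met by the shortest-then-alphabetical prefix, trying targets in increasing order and rejecting any under which an Accept and a Reject string meet in one state with the same remainder; add a state when all current targets are rejected. Accepting states are where Accept strings end.
a: 0a undefined. 0a->0: no, bb/abb meet in 0 with "bb" left. Open state 1: 0a->1.
b: 0b undefined. 0b->0: ok.
c: 0c undefined. 0c->0: ok.
aa: 1a undefined. 1a->0: no, bc/baab meet in 0. 1a->1: no, ccaa/ca meet in 1. Open state 2: 1a->2.
ab: 1b undefined. 1b->0: no, bc/abb meet in 0. 1b->1: ok.
ac: 1c undefined. 1c->0: ok.
aaa: 2a undefined. 2a->0: no, bc/aaa meet in 0. 2a->1: ok.
aab: 2b undefined. 2b->0: no, bc/baab meet in 0. 2b->1: no, bc/aababc meet in 0. 2b->2: no, bc/aababc meet in 0. Open state 3: 2b->3.
aac: 2c undefined. 2c->0: no, ccaa/aacaa meet in 2. 2c->1: ok.
aaba: 3a undefined. 3a->0: no, bc/aababc meet in 0. 3a->1: no, bc/aababc meet in 0. 3a->2: no, aabaa/caca meet in 1. 3a->3: no, aaba/baab meet in 3. Open state 4: 3a->4.
aabb: 3b undefined. 3b->0: no, aabbca/caca meet in 1. 3b->1: no, aabbca/caca meet in 1. 3b->2: ok.
aabc: 3c undefined. 3c->0: no, bc/aabcc meet in 0. 3c->1: no, bc/aabcc meet in 0. 3c->2: ok.
aabaa: 4a undefined. 4a->0: ok.
aabab: 4b undefined. 4b->0: no, bc/aababc meet in 0. 4b->1: no, bc/aababc meet in 0. 4b->2: ok.
aabac: 4c undefined. 4c->0: no, bc/aabacac meet in 0. 4c->1: ok.
All examples now run through 5 states with every (state, symbol) defined. Accept strings end in {0,2,4}, Reject strings end in {1,3}; accept={0,2,4}.

states=5 start=0 accept={0,2,4} delta: 0a->1 0b->0 0c->0 1a->2 1b->1 1c->0 2a->1 2b->3 2c->1 3a->4 3b->2 3c->2 4a->0 4b->2 4c->1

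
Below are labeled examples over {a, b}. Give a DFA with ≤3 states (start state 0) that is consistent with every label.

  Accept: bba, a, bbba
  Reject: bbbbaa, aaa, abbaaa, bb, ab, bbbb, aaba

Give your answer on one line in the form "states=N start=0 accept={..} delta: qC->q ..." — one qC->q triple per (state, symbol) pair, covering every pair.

Fold the examples into a partial DFA from state 0: repeatedly fix the first undefined (state, symbol) met by the shortest-then-alphabetical prefix, trying targets in increasing order and rejecting any under which an Accept and a Reject string meet in one state with the same remainder; add a state when all current targets are rejected. Accepting states are where Accept strings end.
a: 0a undefined. 0a->0: no, a/aaa meet in 0. Open state 1: 0a->1.
b: 0b undefined. 0b->0: ok.
aa: 1a undefined. 1a->0: no, bba/aaa meet in 1. 1a->1: no, bba/bbbbaa meet in 1. Open state 2: 1a->2.
ab: 1b undefined. 1b->0: ok.
aaa: 2a undefined. 2a->0: ok.
aab: 2b undefined. 2b->0: no, bba/aaba meet in 1. 2b->1: ok.
All examples now run through 3 states with every (state, symbol) defined. Accept strings end in {1}, Reject strings end in {0,2}; accept={1}.

states=3 start=0 accept={1} delta: 0a->1 0b->0 1a->2 1b->0 2a->0 2b->1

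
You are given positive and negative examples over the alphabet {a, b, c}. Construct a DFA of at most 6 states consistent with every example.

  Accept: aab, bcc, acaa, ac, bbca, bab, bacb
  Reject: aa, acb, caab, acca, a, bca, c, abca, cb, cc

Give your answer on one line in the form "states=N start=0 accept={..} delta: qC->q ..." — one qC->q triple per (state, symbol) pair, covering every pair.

Grow the machine one transition at a time. Run the examples from 0; the earliest place one falls off (shortest prefix, ties alphabetical) gets sent to the lowest-numbered state that keeps every Accept/Reject pair distinguishable — a pair clashes when both reach the same state with identical unread suffix — and to a fresh state only if none does.
a: 0a undefined. 0a->0: no, ac/c meet in 0 with "c" left. Open state 1: 0a->1.
b: 0b undefined. 0b->0: no, bcc/cc meet in 0 with "cc" left. 0b->1: no, bbca/abca meet in 1 with "bca" left. Open state 2: 0b->2.
c: 0c undefined. 0c->0: no, aab/caab meet in 1 with "ab" left. 0c->1: no, ac/cc meet in 1 with "c" left. 0c->2: ok.
aa: 1a undefined. 1a->0: no, aab/c meet in 2. 1a->1: ok.
ab: 1b undefined. 1b->0: ok.
ac: 1c undefined. 1c->0: no, acaa/aa meet in 1. 1c->1: no, aab/acb meet in 0. 1c->2: no, ac/c meet in 2. Open state 3: 1c->3.
ba: 2a undefined. 2a->0: no, aab/caab meet in 0. 2a->1: no, aab/caab meet in 0. 2a->2: no, bab/caab meet in 2 with "b" left. 2a->3: no, ac/abca meet in 3. Open state 4: 2a->4.
bb: 2b undefined. 2b->0: no, aab/cb meet in 0. 2b->1: ok.
bc: 2c undefined. 2c->0: no, aab/cc meet in 0. 2c->1: ok.
aca: 3a undefined. 3a->0: no, acaa/aa meet in 1. 3a->1: no, acaa/aa meet in 1. 3a->2: no, acaa/abca meet in 4. 3a->3: ok.
acb: 3b undefined. 3b->0: no, aab/acb meet in 0. 3b->1: ok.
acc: 3c undefined. 3c->0: ok.
bab: 4b undefined. 4b->0: ok.
bac: 4c undefined. 4c->0: no, bacb/c meet in 2. 4c->1: ok.
caa: 4a undefined. 4a->0: ok.
All examples now run through 5 states with every (state, symbol) defined. Accept strings end in {0,3}, Reject strings end in {1,2,4}; accept={0,3}.

states=5 start=0 accept={0,3} delta: 0a->1 0b->2 0c->2 1a->1 1b->0 1c->3 2a->4 2b->1 2c->1 3a->3 3b->1 3c->0 4a->0 4b->0 4c->1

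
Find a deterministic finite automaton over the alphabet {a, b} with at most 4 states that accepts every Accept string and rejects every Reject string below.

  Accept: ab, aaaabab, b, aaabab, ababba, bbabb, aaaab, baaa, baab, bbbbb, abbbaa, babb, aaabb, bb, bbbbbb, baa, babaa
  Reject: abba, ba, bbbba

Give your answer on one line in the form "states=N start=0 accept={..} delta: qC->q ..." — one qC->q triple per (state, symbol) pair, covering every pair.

states=4 start=0 accept={0,1,3} delta: 0a->0 0b->1 1a->2 1b->1 2a->0 2b->3 3a->0 3b->0

Fold the examples into a partial DFA from state 0: repeatedly fix the first undefined (state, symbol) met by the shortest-then-alphabetical prefix, trying targets in increasing order and rejecting any under which an Accept and a Reject string meet in one state with the same remainder; add a state when all current targets are rejected. Accepting states are where Accept strings end.
a: 0a undefined. 0a->0: ok.
b: 0b undefined. 0b->0: no, ab/abba meet in 0. Open state 1: 0b->1.
ba: 1a undefined. 1a->0: no, ababba/abba meet in 1 with "ba" left. 1a->1: no, ab/ba meet in 1. Open state 2: 1a->2.
bb: 1b undefined. 1b->0: no, bbabb/abba meet in 0. 1b->1: ok.
baa: 2a undefined. 2a->0: ok.
bab: 2b undefined. 2b->0: no, ababba/abba meet in 2. 2b->1: no, ababba/abba meet in 2. 2b->2: no, aaaabab/abba meet in 2. Open state 3: 2b->3.
baba: 3a undefined. 3a->0: ok.
babb: 3b undefined. 3b->0: ok.
All examples now run through 4 states with every (state, symbol) defined. Accept strings end in {0,1,3}, Reject strings end in {2}; accept={0,1,3}.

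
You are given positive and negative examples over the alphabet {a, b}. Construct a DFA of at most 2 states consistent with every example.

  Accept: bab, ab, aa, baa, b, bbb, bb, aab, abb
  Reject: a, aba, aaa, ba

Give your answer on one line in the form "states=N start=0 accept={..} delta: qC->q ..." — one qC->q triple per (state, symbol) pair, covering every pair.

states=2 start=0 accept={0} delta: 0a->1 0b->0 1a->0 1b->0

State merging on the prefix tree: take the shortest (then alphabetical) example prefix whose next move is undefined and point that move at state 0, else 1, else 2, ...; a target is out if some Accept/Reject pair would then sit in one state with the same input left (inseparable). If every existing state is out, open a new one.
a: 0a undefined. 0a->0: no, aa/a meet in 0. Open state 1: 0a->1.
b: 0b undefined. 0b->0: ok.
aa: 1a undefined. 1a->0: ok.
ab: 1b undefined. 1b->0: ok.
All examples now run through 2 states with every (state, symbol) defined. Accept strings end in {0}, Reject strings end in {1}; accept={0}.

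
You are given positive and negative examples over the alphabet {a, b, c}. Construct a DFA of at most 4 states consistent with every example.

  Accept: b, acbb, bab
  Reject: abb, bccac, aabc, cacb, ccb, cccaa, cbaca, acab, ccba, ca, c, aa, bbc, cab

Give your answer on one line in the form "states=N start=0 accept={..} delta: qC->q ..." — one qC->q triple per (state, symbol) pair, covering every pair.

State merging on the prefix tree: take the shortest (then alphabetical) example prefix whose next move is undefined and point that move at state 0, else 1, else 2, ...; a target is out if some Accept/Reject pair would then sit in one state with the same input left (inseparable). If every existing state is out, open a new one.
a: 0a undefined. 0a->0: ok.
b: 0b undefined. 0b->0: no, b/abb meet in 0. Open state 1: 0b->1.
c: 0c undefined. 0c->0: no, b/cacb meet in 1. 0c->1: no, b/c meet in 1. Open state 2: 0c->2.
ba: 1a undefined. 1a->0: ok.
bb: 1b undefined. 1b->0: ok.
bc: 1c undefined. 1c->0: ok.
ca: 2a undefined. 2a->0: no, b/acab meet in 1. 2a->1: no, b/cacb meet in 1. 2a->2: ok.
cb: 2b undefined. 2b->0: ok.
cc: 2c undefined. 2c->0: no, b/cacb meet in 1. 2c->1: no, b/bccac meet in 1. 2c->2: ok.
All examples now run through 3 states with every (state, symbol) defined. Accept strings end in {1}, Reject strings end in {0,2}; accept={1}.

states=3 start=0 accept={1} delta: 0a->0 0b->1 0c->2 1a->0 1b->0 1c->0 2a->2 2b->0 2c->2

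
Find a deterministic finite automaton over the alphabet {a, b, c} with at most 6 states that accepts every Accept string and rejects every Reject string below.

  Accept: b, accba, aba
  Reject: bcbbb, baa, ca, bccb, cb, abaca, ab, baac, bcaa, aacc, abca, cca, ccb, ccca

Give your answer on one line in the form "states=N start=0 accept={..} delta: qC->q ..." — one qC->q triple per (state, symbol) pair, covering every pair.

states=3 start=0 accept={0} delta: 0a->1 0b->0 0c->1 1a->1 1b->2 1c->1 2a->0 2b->1 2c->0

Fold the examples into a partial DFA from state 0: repeatedly fix the first undefined (state, symbol) met by the shortest-then-alphabetical prefix, trying targets in increasing order and rejecting any under which an Accept and a Reject string meet in one state with the same remainder; add a state when all current targets are rejected. Accepting states are where Accept strings end.
a: 0a undefined. 0a->0: no, b/ab meet in 0 with "b" left. Open state 1: 0a->1.
b: 0b undefined. 0b->0: ok.
c: 0c undefined. 0c->0: no, b/bcbbb meet in 0. 0c->1: ok.
aa: 1a undefined. 1a->0: no, b/baa meet in 0. 1a->1: ok.
ab: 1b undefined. 1b->0: no, b/bcbbb meet in 0. 1b->1: no, aba/bcbbb meet in 1. Open state 2: 1b->2.
ac: 1c undefined. 1c->0: no, b/bccb meet in 0. 1c->1: ok.
aba: 2a undefined. 2a->0: ok.
abc: 2c undefined. 2c->0: ok.
bcbb: 2b undefined. 2b->0: no, b/bcbbb meet in 0. 2b->1: ok.
All examples now run through 3 states with every (state, symbol) defined. Accept strings end in {0}, Reject strings end in {1,2}; accept={0}.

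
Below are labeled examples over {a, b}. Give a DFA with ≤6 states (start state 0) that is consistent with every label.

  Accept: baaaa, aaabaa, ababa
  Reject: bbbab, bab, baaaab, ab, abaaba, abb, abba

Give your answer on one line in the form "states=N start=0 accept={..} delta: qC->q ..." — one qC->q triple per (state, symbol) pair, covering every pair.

states=4 start=0 accept={2,3} delta: 0a->0 0b->1 1a->2 1b->0 2a->3 2b->1 3a->1 3b->0

Grow the machine one transition at a time. Run the examples from 0; the earliest place one falls off (shortest prefix, ties alphabetical) gets sent to the lowest-numbered state that keeps every Accept/Reject pair distinguishable — a pair clashes when both reach the same state with identical unread suffix — and to a fresh state only if none does.
a: 0a undefined. 0a->0: ok.
b: 0b undefined. 0b->0: no, baaaa/bbbab meet in 0. Open state 1: 0b->1.
ba: 1a undefined. 1a->0: no, baaaa/abaaba meet in 0. 1a->1: no, baaaa/ab meet in 1. Open state 2: 1a->2.
bb: 1b undefined. 1b->0: ok.
baa: 2a undefined. 2a->0: no, baaaa/abb meet in 0. 2a->1: no, baaaa/ab meet in 1. 2a->2: no, ababa/abaaba meet in 2 with "ba" left. Open state 3: 2a->3.
bab: 2b undefined. 2b->0: no, ababa/bbbab meet in 0. 2b->1: ok.
baaa: 3a undefined. 3a->0: no, baaaa/abb meet in 0. 3a->1: ok.
abaab: 3b undefined. 3b->0: ok.
All examples now run through 4 states with every (state, symbol) defined. Accept strings end in {2,3}, Reject strings end in {0,1}; accept={2,3}.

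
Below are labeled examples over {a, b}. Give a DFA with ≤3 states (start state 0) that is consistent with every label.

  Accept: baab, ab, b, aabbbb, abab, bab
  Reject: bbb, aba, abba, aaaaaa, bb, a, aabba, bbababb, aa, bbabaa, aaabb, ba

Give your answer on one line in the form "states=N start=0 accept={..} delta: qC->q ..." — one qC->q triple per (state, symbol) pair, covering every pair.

states=3 start=0 accept={1} delta: 0a->0 0b->1 1a->0 1b->2 2a->0 2b->0

State merging on the prefix tree: take the shortest (then alphabetical) example prefix whose next move is undefined and point that move at state 0, else 1, else 2, ...; a target is out if some Accept/Reject pair would then sit in one state with the same input left (inseparable). If every existing state is out, open a new one.
a: 0a undefined. 0a->0: ok.
b: 0b undefined. 0b->0: no, baab/bbb meet in 0. Open state 1: 0b->1.
ba: 1a undefined. 1a->0: ok.
bb: 1b undefined. 1b->0: no, baab/bbb meet in 1. 1b->1: no, baab/bbb meet in 1. Open state 2: 1b->2.
bba: 2a undefined. 2a->0: ok.
bbb: 2b undefined. 2b->0: ok.
All examples now run through 3 states with every (state, symbol) defined. Accept strings end in {1}, Reject strings end in {0,2}; accept={1}.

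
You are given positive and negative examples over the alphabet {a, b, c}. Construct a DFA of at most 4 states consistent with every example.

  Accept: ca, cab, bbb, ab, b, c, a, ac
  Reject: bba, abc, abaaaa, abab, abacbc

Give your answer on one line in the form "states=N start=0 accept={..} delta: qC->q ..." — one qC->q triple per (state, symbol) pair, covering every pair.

states=3 start=0 accept={0,1} delta: 0a->0 0b->1 0c->0 1a->2 1b->1 1c->2 2a->2 2b->2 2c->0

State merging on the prefix tree: take the shortest (then alphabetical) example prefix whose next move is undefined and point that move at state 0, else 1, else 2, ...; a target is out if some Accept/Reject pair would then sit in one state with the same input left (inseparable). If every existing state is out, open a new one.
a: 0a undefined. 0a->0: ok.
b: 0b undefined. 0b->0: no, bbb/bba meet in 0. Open state 1: 0b->1.
c: 0c undefined. 0c->0: ok.
bb: 1b undefined. 1b->0: no, ca/bba meet in 0. 1b->1: ok.
aba: 1a undefined. 1a->0: no, ca/bba meet in 0. 1a->1: no, cab/bba meet in 1. Open state 2: 1a->2.
abc: 1c undefined. 1c->0: no, ca/abc meet in 0. 1c->1: no, cab/abc meet in 1. 1c->2: ok.
abaa: 2a undefined. 2a->0: no, ca/abaaaa meet in 0. 2a->1: no, cab/abaaaa meet in 1. 2a->2: ok.
abab: 2b undefined. 2b->0: no, ca/abab meet in 0. 2b->1: no, cab/abab meet in 1. 2b->2: ok.
abac: 2c undefined. 2c->0: ok.
All examples now run through 3 states with every (state, symbol) defined. Accept strings end in {0,1}, Reject strings end in {2}; accept={0,1}.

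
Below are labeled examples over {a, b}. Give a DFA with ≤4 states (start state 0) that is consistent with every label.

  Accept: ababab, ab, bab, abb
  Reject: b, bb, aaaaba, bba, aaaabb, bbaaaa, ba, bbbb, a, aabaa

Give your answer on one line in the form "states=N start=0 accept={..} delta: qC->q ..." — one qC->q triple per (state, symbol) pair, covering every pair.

Grow the machine one transition at a time. Run the examples from 0; the earliest place one falls off (shortest prefix, ties alphabetical) gets sent to the lowest-numbered state that keeps every Accept/Reject pair distinguishable — a pair clashes when both reach the same state with identical unread suffix — and to a fresh state only if none does.
a: 0a undefined. 0a->0: no, ab/b meet in 0 with "b" left. Open state 1: 0a->1.
b: 0b undefined. 0b->0: ok.
aa: 1a undefined. 1a->0: ok.
ab: 1b undefined. 1b->0: no, ababab/b meet in 0. 1b->1: no, ababab/aaaaba meet in 1. Open state 2: 1b->2.
aba: 2a undefined. 2a->0: ok.
abb: 2b undefined. 2b->0: no, abb/b meet in 0. 2b->1: no, abb/aaaaba meet in 1. 2b->2: ok.
All examples now run through 3 states with every (state, symbol) defined. Accept strings end in {2}, Reject strings end in {0,1}; accept={2}.

states=3 start=0 accept={2} delta: 0a->1 0b->0 1a->0 1b->2 2a->0 2b->2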